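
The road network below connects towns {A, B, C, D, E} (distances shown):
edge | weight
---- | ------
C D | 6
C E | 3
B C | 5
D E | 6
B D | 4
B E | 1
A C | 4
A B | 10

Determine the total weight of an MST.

Kruskal's algorithm — process edges by increasing weight (ties by edge label):
B E (1): add — endpoints in different components.
C E (3): add — endpoints in different components.
A C (4): add — endpoints in different components.
B D (4): add — endpoints in different components.
MST edges: B E, C E, A C, B D; total weight 1+3+4+4 = 12.

12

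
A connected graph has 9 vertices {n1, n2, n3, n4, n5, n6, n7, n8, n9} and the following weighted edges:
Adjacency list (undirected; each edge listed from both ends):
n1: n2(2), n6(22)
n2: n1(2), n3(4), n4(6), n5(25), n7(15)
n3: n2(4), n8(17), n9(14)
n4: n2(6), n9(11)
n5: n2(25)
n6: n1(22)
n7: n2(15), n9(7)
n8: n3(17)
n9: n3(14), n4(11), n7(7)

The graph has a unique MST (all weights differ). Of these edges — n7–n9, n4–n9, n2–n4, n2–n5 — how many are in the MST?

Sort edges by weight, then run Kruskal:
n1–n2 (2): add — endpoints in different components.
n2–n3 (4): add — endpoints in different components.
n2–n4 (6): add — endpoints in different components.
n7–n9 (7): add — endpoints in different components.
n4–n9 (11): add — endpoints in different components.
n3–n9 (14): skip — n3 and n9 already connected.
n2–n7 (15): skip — n2 and n7 already connected.
n3–n8 (17): add — endpoints in different components.
n1–n6 (22): add — endpoints in different components.
n2–n5 (25): add — endpoints in different components.
MST edge set: {n1–n2, n2–n3, n2–n4, n7–n9, n4–n9, n3–n8, n1–n6, n2–n5}.
Of the listed edges, {n7–n9, n4–n9, n2–n4, n2–n5} are in the MST → 4.

4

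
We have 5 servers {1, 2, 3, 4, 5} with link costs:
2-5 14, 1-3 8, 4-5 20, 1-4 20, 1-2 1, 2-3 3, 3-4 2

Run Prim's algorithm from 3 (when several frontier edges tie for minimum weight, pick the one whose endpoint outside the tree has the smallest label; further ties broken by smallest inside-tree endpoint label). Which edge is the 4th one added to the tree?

2-5

Grow the tree from 3 using Prim:
Step 1: frontier [3-4 2, 2-3 3, 1-3 8] → take 3-4 (2); add 4.
Step 2: frontier [2-3 3, 1-3 8, 1-4 20, 4-5 20] → take 2-3 (3); add 2.
Step 3: frontier [1-2 1, 2-5 14, 1-3 8, 1-4 20, 4-5 20] → take 1-2 (1); add 1.
Step 4: frontier [2-5 14, 4-5 20] → take 2-5 (14); add 5.
The 4th edge added is 2-5.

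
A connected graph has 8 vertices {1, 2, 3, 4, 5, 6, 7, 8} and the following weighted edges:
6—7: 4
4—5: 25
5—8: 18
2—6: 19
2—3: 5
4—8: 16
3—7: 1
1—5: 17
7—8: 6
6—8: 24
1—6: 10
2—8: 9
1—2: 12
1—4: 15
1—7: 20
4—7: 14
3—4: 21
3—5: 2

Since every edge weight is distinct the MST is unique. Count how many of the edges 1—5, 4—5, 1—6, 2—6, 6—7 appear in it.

Sort edges by weight, then run Kruskal:
3—7 (1): add — endpoints in different components.
3—5 (2): add — endpoints in different components.
6—7 (4): add — endpoints in different components.
2—3 (5): add — endpoints in different components.
7—8 (6): add — endpoints in different components.
2—8 (9): skip — 2 and 8 already connected.
1—6 (10): add — endpoints in different components.
1—2 (12): skip — 1 and 2 already connected.
4—7 (14): add — endpoints in different components.
MST edge set: {3—7, 3—5, 6—7, 2—3, 7—8, 1—6, 4—7}.
Of the listed edges, {1—6, 6—7} are in the MST → 2.

2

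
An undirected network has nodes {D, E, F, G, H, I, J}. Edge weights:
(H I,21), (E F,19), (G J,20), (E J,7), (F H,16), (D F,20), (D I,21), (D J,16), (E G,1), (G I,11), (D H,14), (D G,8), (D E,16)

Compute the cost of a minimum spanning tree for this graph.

57

Grow the tree from H using Prim:
Step 1: cheapest edge leaving the tree is D H (14); add D.
Step 2: cheapest edge leaving the tree is D G (8); add G.
Step 3: cheapest edge leaving the tree is E G (1); add E.
Step 4: cheapest edge leaving the tree is E J (7); add J.
Step 5: cheapest edge leaving the tree is G I (11); add I.
Step 6: cheapest edge leaving the tree is F H (16); add F.
MST edges: D H, D G, E G, E J, G I, F H; total weight 14+8+1+7+11+16 = 57.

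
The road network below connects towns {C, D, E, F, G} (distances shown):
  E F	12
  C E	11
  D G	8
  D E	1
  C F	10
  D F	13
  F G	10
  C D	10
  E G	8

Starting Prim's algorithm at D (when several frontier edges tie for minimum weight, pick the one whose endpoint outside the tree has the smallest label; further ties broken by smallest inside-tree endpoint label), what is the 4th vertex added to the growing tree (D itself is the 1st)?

C

Prim, starting at D.
Step 1: frontier [D E 1, D G 8, C D 10, D F 13] → take D E (1); add E.
Step 2: frontier [D G 8, C D 10, D F 13, E G 8, C E 11, E F 12] → take D G (8); add G.
Step 3: frontier [C D 10, D F 13, C E 11, E F 12, F G 10] → take C D (10); add C.
Step 4: frontier [C F 10, D F 13, E F 12, F G 10] → take C F (10); add F.
Vertex order: D, E, G, C, F. The 4th vertex is C.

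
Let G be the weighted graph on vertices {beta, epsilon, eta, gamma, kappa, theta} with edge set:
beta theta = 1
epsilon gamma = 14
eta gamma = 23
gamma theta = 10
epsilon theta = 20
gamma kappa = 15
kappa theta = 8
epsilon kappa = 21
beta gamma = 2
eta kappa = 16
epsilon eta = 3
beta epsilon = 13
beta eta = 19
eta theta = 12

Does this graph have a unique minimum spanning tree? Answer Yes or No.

Yes

Kruskal: consider edges lightest-first.
beta theta (1): add. Components now {beta,theta} {gamma} {kappa} {eta} {epsilon}
beta gamma (2): add. Components now {beta,gamma,theta} {kappa} {eta} {epsilon}
epsilon eta (3): add. Components now {beta,gamma,theta} {kappa} {epsilon,eta}
kappa theta (8): add. Components now {beta,gamma,kappa,theta} {epsilon,eta}
gamma theta (10): skip — gamma and theta already connected.
eta theta (12): add. Components now {beta,epsilon,eta,gamma,kappa,theta}
Every non-tree edge has weight strictly greater than the heaviest edge on the tree path between its endpoints, so the MST is unique.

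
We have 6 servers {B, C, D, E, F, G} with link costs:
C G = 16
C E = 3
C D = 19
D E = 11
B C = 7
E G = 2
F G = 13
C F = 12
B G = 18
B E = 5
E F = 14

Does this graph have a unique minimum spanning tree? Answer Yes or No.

Yes

Kruskal: consider edges lightest-first.
E G (2): add — endpoints in different components.
C E (3): add — endpoints in different components.
B E (5): add — endpoints in different components.
B C (7): skip — B and C already connected.
D E (11): add — endpoints in different components.
C F (12): add — endpoints in different components.
Every non-tree edge has weight strictly greater than the heaviest edge on the tree path between its endpoints, so the MST is unique.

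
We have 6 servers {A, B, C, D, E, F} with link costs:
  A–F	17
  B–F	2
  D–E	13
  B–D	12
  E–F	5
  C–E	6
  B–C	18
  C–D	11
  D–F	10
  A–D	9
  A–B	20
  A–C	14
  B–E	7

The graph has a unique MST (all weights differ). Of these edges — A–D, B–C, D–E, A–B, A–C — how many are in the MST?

Kruskal's algorithm — process edges by increasing weight (ties by edge label):
B–F (2): add. Components now {A} {B,F} {C} {D} {E}
E–F (5): add. Components now {A} {B,E,F} {C} {D}
C–E (6): add. Components now {A} {B,C,E,F} {D}
B–E (7): skip — B and E already connected.
A–D (9): add. Components now {A,D} {B,C,E,F}
D–F (10): add. Components now {A,B,C,D,E,F}
MST edge set: {B–F, E–F, C–E, A–D, D–F}.
Of the listed edges, {A–D} are in the MST → 1.

1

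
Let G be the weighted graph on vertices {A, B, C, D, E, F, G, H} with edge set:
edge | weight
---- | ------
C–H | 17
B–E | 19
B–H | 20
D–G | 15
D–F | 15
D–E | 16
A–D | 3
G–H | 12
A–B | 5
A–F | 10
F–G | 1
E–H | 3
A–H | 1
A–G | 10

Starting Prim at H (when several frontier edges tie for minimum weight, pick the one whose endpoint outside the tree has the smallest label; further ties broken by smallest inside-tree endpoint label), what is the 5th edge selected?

A-F

Prim's algorithm from H:
Step 1: cheapest edge leaving the tree is A–H (1); add A.
Step 2: cheapest edge leaving the tree is A–D (3); add D.
Step 3: cheapest edge leaving the tree is E–H (3); add E.
Step 4: cheapest edge leaving the tree is A–B (5); add B.
Step 5: cheapest edge leaving the tree is A–F (10); add F.
Step 6: cheapest edge leaving the tree is F–G (1); add G.
Step 7: cheapest edge leaving the tree is C–H (17); add C.
The 5th edge added is A–F.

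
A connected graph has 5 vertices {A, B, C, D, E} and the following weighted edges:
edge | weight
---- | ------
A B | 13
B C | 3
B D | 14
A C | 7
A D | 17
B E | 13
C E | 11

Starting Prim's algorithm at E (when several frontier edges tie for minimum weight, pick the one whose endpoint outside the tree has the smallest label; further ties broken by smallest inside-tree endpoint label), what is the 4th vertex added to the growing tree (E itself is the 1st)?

A

Grow the tree from E using Prim:
Step 1: cheapest edge leaving the tree is C E (11); add C.
Step 2: cheapest edge leaving the tree is B C (3); add B.
Step 3: cheapest edge leaving the tree is A C (7); add A.
Step 4: cheapest edge leaving the tree is B D (14); add D.
Vertex order: E, C, B, A, D. The 4th vertex is A.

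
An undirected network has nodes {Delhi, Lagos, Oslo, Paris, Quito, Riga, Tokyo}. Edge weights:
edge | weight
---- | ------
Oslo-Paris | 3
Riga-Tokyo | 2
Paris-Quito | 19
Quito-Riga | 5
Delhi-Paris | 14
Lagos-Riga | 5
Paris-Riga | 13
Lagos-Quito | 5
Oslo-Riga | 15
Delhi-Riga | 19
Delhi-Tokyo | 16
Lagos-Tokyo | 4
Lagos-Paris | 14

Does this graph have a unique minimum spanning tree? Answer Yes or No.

Kruskal: consider edges lightest-first.
Riga-Tokyo (2): add. Components now {Delhi} {Quito} {Riga,Tokyo} {Lagos} {Paris} {Oslo}
Oslo-Paris (3): add. Components now {Delhi} {Quito} {Riga,Tokyo} {Lagos} {Oslo,Paris}
Lagos-Tokyo (4): add. Components now {Delhi} {Quito} {Lagos,Riga,Tokyo} {Oslo,Paris}
Lagos-Quito (5): add. Components now {Delhi} {Lagos,Quito,Riga,Tokyo} {Oslo,Paris}
Lagos-Riga (5): skip — Riga and Lagos already connected.
Quito-Riga (5): skip — Quito and Riga already connected.
Paris-Riga (13): add. Components now {Delhi} {Lagos,Oslo,Paris,Quito,Riga,Tokyo}
Delhi-Paris (14): add. Components now {Delhi,Lagos,Oslo,Paris,Quito,Riga,Tokyo}
Non-tree edge Quito-Riga has weight 5, equal to the heaviest edge on its tree cycle — swapping gives another MST of the same weight. Not unique.

No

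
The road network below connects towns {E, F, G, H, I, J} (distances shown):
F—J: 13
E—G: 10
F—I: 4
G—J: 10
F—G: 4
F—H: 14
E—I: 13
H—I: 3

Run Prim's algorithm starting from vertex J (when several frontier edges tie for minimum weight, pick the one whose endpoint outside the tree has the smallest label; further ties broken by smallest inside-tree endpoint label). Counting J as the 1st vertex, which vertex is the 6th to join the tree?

E

Prim's algorithm from J:
Step 1: cheapest edge leaving the tree is G—J (10); add G.
Step 2: cheapest edge leaving the tree is F—G (4); add F.
Step 3: cheapest edge leaving the tree is F—I (4); add I.
Step 4: cheapest edge leaving the tree is H—I (3); add H.
Step 5: cheapest edge leaving the tree is E—G (10); add E.
Vertex order: J, G, F, I, H, E. The 6th vertex is E.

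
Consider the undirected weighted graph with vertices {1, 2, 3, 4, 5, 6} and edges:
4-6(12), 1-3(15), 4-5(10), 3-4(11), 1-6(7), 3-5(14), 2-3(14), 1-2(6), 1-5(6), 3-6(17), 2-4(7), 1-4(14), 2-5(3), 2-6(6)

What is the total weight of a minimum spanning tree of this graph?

33

Sort edges by weight, then run Kruskal:
2-5 (3): add — endpoints in different components.
1-2 (6): add — endpoints in different components.
1-5 (6): skip — 1 and 5 already connected.
2-6 (6): add — endpoints in different components.
1-6 (7): skip — 1 and 6 already connected.
2-4 (7): add — endpoints in different components.
4-5 (10): skip — 4 and 5 already connected.
3-4 (11): add — endpoints in different components.
MST edges: 2-5, 1-2, 2-6, 2-4, 3-4; total weight 3+6+6+7+11 = 33.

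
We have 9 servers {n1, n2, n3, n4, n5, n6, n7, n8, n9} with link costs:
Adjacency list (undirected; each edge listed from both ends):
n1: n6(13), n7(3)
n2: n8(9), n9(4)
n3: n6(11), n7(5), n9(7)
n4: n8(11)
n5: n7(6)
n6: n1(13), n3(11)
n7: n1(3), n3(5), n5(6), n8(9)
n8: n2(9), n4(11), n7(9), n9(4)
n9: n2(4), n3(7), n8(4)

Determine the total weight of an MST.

Prim's algorithm from n3:
Step 1: cheapest edge leaving the tree is n3–n7 (5); add n7.
Step 2: cheapest edge leaving the tree is n1–n7 (3); add n1.
Step 3: cheapest edge leaving the tree is n5–n7 (6); add n5.
Step 4: cheapest edge leaving the tree is n3–n9 (7); add n9.
Step 5: cheapest edge leaving the tree is n2–n9 (4); add n2.
Step 6: cheapest edge leaving the tree is n8–n9 (4); add n8.
Step 7: cheapest edge leaving the tree is n4–n8 (11); add n4.
Step 8: cheapest edge leaving the tree is n3–n6 (11); add n6.
MST edges: n3–n7, n1–n7, n5–n7, n3–n9, n2–n9, n8–n9, n4–n8, n3–n6; total weight 5+3+6+7+4+4+11+11 = 51.

51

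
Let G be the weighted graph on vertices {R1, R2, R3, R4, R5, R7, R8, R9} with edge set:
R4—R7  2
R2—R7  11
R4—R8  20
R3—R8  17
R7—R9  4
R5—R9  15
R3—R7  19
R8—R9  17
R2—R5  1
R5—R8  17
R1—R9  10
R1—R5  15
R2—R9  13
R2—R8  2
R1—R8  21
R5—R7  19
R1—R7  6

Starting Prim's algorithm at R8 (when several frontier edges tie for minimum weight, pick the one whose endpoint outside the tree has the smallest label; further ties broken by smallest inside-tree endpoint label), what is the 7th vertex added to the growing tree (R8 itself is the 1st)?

Grow the tree from R8 using Prim:
Step 1: cheapest edge leaving the tree is R2—R8 (2); add R2.
Step 2: cheapest edge leaving the tree is R2—R5 (1); add R5.
Step 3: cheapest edge leaving the tree is R2—R7 (11); add R7.
Step 4: cheapest edge leaving the tree is R4—R7 (2); add R4.
Step 5: cheapest edge leaving the tree is R7—R9 (4); add R9.
Step 6: cheapest edge leaving the tree is R1—R7 (6); add R1.
Step 7: cheapest edge leaving the tree is R3—R8 (17); add R3.
Vertex order: R8, R2, R5, R7, R4, R9, R1, R3. The 7th vertex is R1.

R1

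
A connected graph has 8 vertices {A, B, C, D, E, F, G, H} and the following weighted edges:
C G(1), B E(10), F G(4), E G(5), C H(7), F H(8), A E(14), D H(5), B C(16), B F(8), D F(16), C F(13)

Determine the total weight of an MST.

44

Grow the tree from H using Prim:
Step 1: cheapest edge leaving the tree is D H (5); add D.
Step 2: cheapest edge leaving the tree is C H (7); add C.
Step 3: cheapest edge leaving the tree is C G (1); add G.
Step 4: cheapest edge leaving the tree is F G (4); add F.
Step 5: cheapest edge leaving the tree is E G (5); add E.
Step 6: cheapest edge leaving the tree is B F (8); add B.
Step 7: cheapest edge leaving the tree is A E (14); add A.
MST edges: D H, C H, C G, F G, E G, B F, A E; total weight 5+7+1+4+5+8+14 = 44.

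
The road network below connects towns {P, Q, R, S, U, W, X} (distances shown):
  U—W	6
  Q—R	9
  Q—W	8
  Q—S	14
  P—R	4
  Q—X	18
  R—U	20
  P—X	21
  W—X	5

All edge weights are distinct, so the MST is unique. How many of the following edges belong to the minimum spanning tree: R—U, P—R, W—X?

2

Kruskal's algorithm — process edges by increasing weight (ties by edge label):
P—R (4): add — endpoints in different components.
W—X (5): add — endpoints in different components.
U—W (6): add — endpoints in different components.
Q—W (8): add — endpoints in different components.
Q—R (9): add — endpoints in different components.
Q—S (14): add — endpoints in different components.
MST edge set: {P—R, W—X, U—W, Q—W, Q—R, Q—S}.
Of the listed edges, {P—R, W—X} are in the MST → 2.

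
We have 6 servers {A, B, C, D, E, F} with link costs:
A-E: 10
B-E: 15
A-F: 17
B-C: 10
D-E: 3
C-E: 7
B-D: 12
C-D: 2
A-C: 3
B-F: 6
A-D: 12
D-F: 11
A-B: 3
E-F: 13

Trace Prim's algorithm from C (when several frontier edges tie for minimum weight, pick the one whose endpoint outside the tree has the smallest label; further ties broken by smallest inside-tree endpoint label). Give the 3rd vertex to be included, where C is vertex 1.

Grow the tree from C using Prim:
Step 1: cheapest edge leaving the tree is C-D (2); add D.
Step 2: cheapest edge leaving the tree is A-C (3); add A.
Step 3: cheapest edge leaving the tree is A-B (3); add B.
Step 4: cheapest edge leaving the tree is D-E (3); add E.
Step 5: cheapest edge leaving the tree is B-F (6); add F.
Vertex order: C, D, A, B, E, F. The 3rd vertex is A.

A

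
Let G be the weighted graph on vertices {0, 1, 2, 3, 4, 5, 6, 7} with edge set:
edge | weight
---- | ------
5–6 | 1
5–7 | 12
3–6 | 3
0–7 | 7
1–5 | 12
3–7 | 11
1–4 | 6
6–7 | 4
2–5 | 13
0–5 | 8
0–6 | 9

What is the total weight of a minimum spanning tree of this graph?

Grow the tree from 3 using Prim:
Step 1: cheapest edge leaving the tree is 3–6 (3); add 6.
Step 2: cheapest edge leaving the tree is 5–6 (1); add 5.
Step 3: cheapest edge leaving the tree is 6–7 (4); add 7.
Step 4: cheapest edge leaving the tree is 0–7 (7); add 0.
Step 5: cheapest edge leaving the tree is 1–5 (12); add 1.
Step 6: cheapest edge leaving the tree is 1–4 (6); add 4.
Step 7: cheapest edge leaving the tree is 2–5 (13); add 2.
MST edges: 3–6, 5–6, 6–7, 0–7, 1–5, 1–4, 2–5; total weight 3+1+4+7+12+6+13 = 46.

46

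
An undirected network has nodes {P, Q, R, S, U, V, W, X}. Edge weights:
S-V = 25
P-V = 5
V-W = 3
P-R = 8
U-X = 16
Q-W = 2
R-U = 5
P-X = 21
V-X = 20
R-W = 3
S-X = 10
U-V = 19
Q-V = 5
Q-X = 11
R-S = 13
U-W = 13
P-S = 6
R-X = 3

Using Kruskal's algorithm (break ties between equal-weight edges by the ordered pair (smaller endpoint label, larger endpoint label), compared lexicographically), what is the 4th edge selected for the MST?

Sort edges by weight, then run Kruskal:
Q-W (2): add — endpoints in different components.
R-W (3): add — endpoints in different components.
R-X (3): add — endpoints in different components.
V-W (3): add — endpoints in different components.
P-V (5): add — endpoints in different components.
Q-V (5): skip — V and Q already connected.
R-U (5): add — endpoints in different components.
P-S (6): add — endpoints in different components.
The 4th edge added is V-W.

V-W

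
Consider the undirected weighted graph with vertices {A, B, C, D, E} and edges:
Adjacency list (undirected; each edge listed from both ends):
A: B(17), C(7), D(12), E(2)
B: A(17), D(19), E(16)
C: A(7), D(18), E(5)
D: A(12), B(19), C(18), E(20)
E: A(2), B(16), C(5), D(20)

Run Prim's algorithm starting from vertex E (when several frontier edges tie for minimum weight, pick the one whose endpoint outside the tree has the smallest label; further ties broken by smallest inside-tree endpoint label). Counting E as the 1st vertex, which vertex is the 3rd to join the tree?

C

Grow the tree from E using Prim:
Step 1: frontier [A E 2, C E 5, B E 16, D E 20] → take A E (2); add A.
Step 2: frontier [A C 7, A D 12, A B 17, C E 5, B E 16, D E 20] → take C E (5); add C.
Step 3: frontier [A D 12, A B 17, C D 18, B E 16, D E 20] → take A D (12); add D.
Step 4: frontier [A B 17, B D 19, B E 16] → take B E (16); add B.
Vertex order: E, A, C, D, B. The 3rd vertex is C.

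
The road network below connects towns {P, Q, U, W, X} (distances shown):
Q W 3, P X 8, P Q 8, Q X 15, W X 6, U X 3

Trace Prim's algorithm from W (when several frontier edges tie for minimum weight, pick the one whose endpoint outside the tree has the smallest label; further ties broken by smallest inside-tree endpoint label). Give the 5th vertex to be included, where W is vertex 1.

Grow the tree from W using Prim:
Step 1: cheapest edge leaving the tree is Q W (3); add Q.
Step 2: cheapest edge leaving the tree is W X (6); add X.
Step 3: cheapest edge leaving the tree is U X (3); add U.
Step 4: cheapest edge leaving the tree is P Q (8); add P.
Vertex order: W, Q, X, U, P. The 5th vertex is P.

P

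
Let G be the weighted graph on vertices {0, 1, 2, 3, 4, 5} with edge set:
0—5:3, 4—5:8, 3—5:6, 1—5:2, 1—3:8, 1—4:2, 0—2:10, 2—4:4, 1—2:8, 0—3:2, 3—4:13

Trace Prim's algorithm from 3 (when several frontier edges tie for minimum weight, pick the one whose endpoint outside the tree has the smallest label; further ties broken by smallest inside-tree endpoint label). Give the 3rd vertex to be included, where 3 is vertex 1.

5

Grow the tree from 3 using Prim:
Step 1: frontier [0—3 2, 3—5 6, 1—3 8, 3—4 13] → take 0—3 (2); add 0.
Step 2: frontier [0—5 3, 0—2 10, 3—5 6, 1—3 8, 3—4 13] → take 0—5 (3); add 5.
Step 3: frontier [0—2 10, 1—3 8, 3—4 13, 1—5 2, 4—5 8] → take 1—5 (2); add 1.
Step 4: frontier [0—2 10, 1—4 2, 1—2 8, 3—4 13, 4—5 8] → take 1—4 (2); add 4.
Step 5: frontier [0—2 10, 1—2 8, 2—4 4] → take 2—4 (4); add 2.
Vertex order: 3, 0, 5, 1, 4, 2. The 3rd vertex is 5.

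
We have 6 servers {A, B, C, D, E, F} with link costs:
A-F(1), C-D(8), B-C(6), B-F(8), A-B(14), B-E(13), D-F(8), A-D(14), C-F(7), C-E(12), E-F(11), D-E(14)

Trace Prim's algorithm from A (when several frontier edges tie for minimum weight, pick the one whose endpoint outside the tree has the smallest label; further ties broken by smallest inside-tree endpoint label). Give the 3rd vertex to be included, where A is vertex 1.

Grow the tree from A using Prim:
Step 1: frontier [A-F 1, A-B 14, A-D 14] → take A-F (1); add F.
Step 2: frontier [A-B 14, A-D 14, C-F 7, B-F 8, D-F 8, E-F 11] → take C-F (7); add C.
Step 3: frontier [A-B 14, A-D 14, B-C 6, C-D 8, C-E 12, B-F 8, D-F 8, E-F 11] → take B-C (6); add B.
Step 4: frontier [A-D 14, B-E 13, C-D 8, C-E 12, D-F 8, E-F 11] → take C-D (8); add D.
Step 5: frontier [B-E 13, C-E 12, D-E 14, E-F 11] → take E-F (11); add E.
Vertex order: A, F, C, B, D, E. The 3rd vertex is C.

C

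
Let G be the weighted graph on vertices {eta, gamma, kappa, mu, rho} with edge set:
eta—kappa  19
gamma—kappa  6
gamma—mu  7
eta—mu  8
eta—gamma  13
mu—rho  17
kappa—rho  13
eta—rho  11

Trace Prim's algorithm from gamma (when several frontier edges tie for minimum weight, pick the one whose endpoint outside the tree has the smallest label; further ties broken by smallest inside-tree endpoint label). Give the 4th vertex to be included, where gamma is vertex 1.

eta

Grow the tree from gamma using Prim:
Step 1: frontier [gamma—kappa 6, gamma—mu 7, eta—gamma 13] → take gamma—kappa (6); add kappa.
Step 2: frontier [gamma—mu 7, eta—gamma 13, kappa—rho 13, eta—kappa 19] → take gamma—mu (7); add mu.
Step 3: frontier [eta—gamma 13, kappa—rho 13, eta—kappa 19, eta—mu 8, mu—rho 17] → take eta—mu (8); add eta.
Step 4: frontier [eta—rho 11, kappa—rho 13, mu—rho 17] → take eta—rho (11); add rho.
Vertex order: gamma, kappa, mu, eta, rho. The 4th vertex is eta.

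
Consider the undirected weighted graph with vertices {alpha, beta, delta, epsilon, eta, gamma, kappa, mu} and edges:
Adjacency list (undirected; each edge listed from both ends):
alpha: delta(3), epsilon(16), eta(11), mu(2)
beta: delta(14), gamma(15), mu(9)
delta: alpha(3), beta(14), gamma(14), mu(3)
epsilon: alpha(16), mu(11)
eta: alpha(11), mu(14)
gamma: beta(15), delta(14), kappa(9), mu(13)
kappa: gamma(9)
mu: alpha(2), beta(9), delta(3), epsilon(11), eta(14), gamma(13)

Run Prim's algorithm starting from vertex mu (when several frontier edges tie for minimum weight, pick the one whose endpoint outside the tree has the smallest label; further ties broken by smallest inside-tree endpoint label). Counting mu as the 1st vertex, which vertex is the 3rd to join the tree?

Grow the tree from mu using Prim:
Step 1: frontier [alpha—mu 2, delta—mu 3, beta—mu 9, epsilon—mu 11, gamma—mu 13, eta—mu 14] → take alpha—mu (2); add alpha.
Step 2: frontier [alpha—delta 3, alpha—eta 11, alpha—epsilon 16, delta—mu 3, beta—mu 9, epsilon—mu 11, gamma—mu 13, eta—mu 14] → take alpha—delta (3); add delta.
Step 3: frontier [alpha—eta 11, alpha—epsilon 16, beta—delta 14, delta—gamma 14, beta—mu 9, epsilon—mu 11, gamma—mu 13, eta—mu 14] → take beta—mu (9); add beta.
Step 4: frontier [alpha—eta 11, alpha—epsilon 16, beta—gamma 15, delta—gamma 14, epsilon—mu 11, gamma—mu 13, eta—mu 14] → take epsilon—mu (11); add epsilon.
Step 5: frontier [alpha—eta 11, beta—gamma 15, delta—gamma 14, gamma—mu 13, eta—mu 14] → take alpha—eta (11); add eta.
Step 6: frontier [beta—gamma 15, delta—gamma 14, gamma—mu 13] → take gamma—mu (13); add gamma.
Step 7: frontier [gamma—kappa 9] → take gamma—kappa (9); add kappa.
Vertex order: mu, alpha, delta, beta, epsilon, eta, gamma, kappa. The 3rd vertex is delta.

delta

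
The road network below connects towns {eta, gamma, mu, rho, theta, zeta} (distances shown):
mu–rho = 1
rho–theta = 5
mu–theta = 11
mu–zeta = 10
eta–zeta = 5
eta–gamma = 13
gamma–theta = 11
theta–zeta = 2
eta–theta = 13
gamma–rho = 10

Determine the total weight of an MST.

Kruskal's algorithm — process edges by increasing weight (ties by edge label):
mu–rho (1): add — endpoints in different components.
theta–zeta (2): add — endpoints in different components.
eta–zeta (5): add — endpoints in different components.
rho–theta (5): add — endpoints in different components.
gamma–rho (10): add — endpoints in different components.
MST edges: mu–rho, theta–zeta, eta–zeta, rho–theta, gamma–rho; total weight 1+2+5+5+10 = 23.

23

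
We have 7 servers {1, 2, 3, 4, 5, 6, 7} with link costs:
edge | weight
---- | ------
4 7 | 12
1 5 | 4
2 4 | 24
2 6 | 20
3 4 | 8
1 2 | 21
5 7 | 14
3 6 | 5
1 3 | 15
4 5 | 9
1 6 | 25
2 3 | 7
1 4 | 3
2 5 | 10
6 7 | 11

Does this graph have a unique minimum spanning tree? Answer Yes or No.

Yes

Sort edges by weight, then run Kruskal:
1 4 (3): add. Components now {1,4} {2} {3} {5} {6} {7}
1 5 (4): add. Components now {1,4,5} {2} {3} {6} {7}
3 6 (5): add. Components now {1,4,5} {2} {3,6} {7}
2 3 (7): add. Components now {1,4,5} {2,3,6} {7}
3 4 (8): add. Components now {1,2,3,4,5,6} {7}
4 5 (9): skip — 4 and 5 already connected.
2 5 (10): skip — 2 and 5 already connected.
6 7 (11): add. Components now {1,2,3,4,5,6,7}
Every non-tree edge has weight strictly greater than the heaviest edge on the tree path between its endpoints, so the MST is unique.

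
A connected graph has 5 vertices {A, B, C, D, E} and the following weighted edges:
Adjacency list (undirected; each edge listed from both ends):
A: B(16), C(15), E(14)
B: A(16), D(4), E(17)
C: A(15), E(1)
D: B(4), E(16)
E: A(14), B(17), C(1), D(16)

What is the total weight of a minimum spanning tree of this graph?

Sort edges by weight, then run Kruskal:
C E (1): add. Components now {A} {B} {C,E} {D}
B D (4): add. Components now {A} {B,D} {C,E}
A E (14): add. Components now {A,C,E} {B,D}
A C (15): skip — A and C already connected.
A B (16): add. Components now {A,B,C,D,E}
MST edges: C E, B D, A E, A B; total weight 1+4+14+16 = 35.

35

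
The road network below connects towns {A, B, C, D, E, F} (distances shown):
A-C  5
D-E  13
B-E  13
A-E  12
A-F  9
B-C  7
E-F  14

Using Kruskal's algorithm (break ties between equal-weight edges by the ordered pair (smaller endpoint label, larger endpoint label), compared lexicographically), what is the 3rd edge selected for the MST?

A-F

Kruskal: consider edges lightest-first.
A-C (5): add. Components now {A,C} {B} {D} {E} {F}
B-C (7): add. Components now {A,B,C} {D} {E} {F}
A-F (9): add. Components now {A,B,C,F} {D} {E}
A-E (12): add. Components now {A,B,C,E,F} {D}
B-E (13): skip — B and E already connected.
D-E (13): add. Components now {A,B,C,D,E,F}
The 3rd edge added is A-F.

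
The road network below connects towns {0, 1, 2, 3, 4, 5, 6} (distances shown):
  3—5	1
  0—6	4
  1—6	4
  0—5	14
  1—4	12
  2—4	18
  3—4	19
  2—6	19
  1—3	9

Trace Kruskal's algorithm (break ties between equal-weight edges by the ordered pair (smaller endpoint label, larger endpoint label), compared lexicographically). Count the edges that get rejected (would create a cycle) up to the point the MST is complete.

Sort edges by weight, then run Kruskal:
3—5 (1): add — endpoints in different components.
0—6 (4): add — endpoints in different components.
1—6 (4): add — endpoints in different components.
1—3 (9): add — endpoints in different components.
1—4 (12): add — endpoints in different components.
0—5 (14): skip — 0 and 5 already connected.
2—4 (18): add — endpoints in different components.
Edges rejected before the tree was complete: 1.

1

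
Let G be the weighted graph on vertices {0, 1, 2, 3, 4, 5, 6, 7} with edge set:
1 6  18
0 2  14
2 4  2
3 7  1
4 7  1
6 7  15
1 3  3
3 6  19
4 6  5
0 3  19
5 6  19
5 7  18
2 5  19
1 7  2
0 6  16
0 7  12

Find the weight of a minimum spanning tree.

41

Prim, starting at 7.
Step 1: cheapest edge leaving the tree is 3 7 (1); add 3.
Step 2: cheapest edge leaving the tree is 4 7 (1); add 4.
Step 3: cheapest edge leaving the tree is 1 7 (2); add 1.
Step 4: cheapest edge leaving the tree is 2 4 (2); add 2.
Step 5: cheapest edge leaving the tree is 4 6 (5); add 6.
Step 6: cheapest edge leaving the tree is 0 7 (12); add 0.
Step 7: cheapest edge leaving the tree is 5 7 (18); add 5.
MST edges: 3 7, 4 7, 1 7, 2 4, 4 6, 0 7, 5 7; total weight 1+1+2+2+5+12+18 = 41.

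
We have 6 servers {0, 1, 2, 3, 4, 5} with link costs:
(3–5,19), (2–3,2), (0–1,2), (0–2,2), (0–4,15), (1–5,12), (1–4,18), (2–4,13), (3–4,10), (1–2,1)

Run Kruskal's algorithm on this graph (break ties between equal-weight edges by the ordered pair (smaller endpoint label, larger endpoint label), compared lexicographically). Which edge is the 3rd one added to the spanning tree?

2-3

Sort edges by weight, then run Kruskal:
1–2 (1): add — endpoints in different components.
0–1 (2): add — endpoints in different components.
0–2 (2): skip — 0 and 2 already connected.
2–3 (2): add — endpoints in different components.
3–4 (10): add — endpoints in different components.
1–5 (12): add — endpoints in different components.
The 3rd edge added is 2–3.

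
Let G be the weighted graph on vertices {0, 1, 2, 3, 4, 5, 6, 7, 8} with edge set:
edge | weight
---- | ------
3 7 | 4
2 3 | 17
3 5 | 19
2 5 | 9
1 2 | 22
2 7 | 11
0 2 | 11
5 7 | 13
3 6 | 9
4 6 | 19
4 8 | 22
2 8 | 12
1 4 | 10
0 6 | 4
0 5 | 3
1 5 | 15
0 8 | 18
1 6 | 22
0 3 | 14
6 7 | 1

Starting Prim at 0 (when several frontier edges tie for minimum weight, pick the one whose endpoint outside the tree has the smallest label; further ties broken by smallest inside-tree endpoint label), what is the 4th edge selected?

3-7

Prim, starting at 0.
Step 1: cheapest edge leaving the tree is 0 5 (3); add 5.
Step 2: cheapest edge leaving the tree is 0 6 (4); add 6.
Step 3: cheapest edge leaving the tree is 6 7 (1); add 7.
Step 4: cheapest edge leaving the tree is 3 7 (4); add 3.
Step 5: cheapest edge leaving the tree is 2 5 (9); add 2.
Step 6: cheapest edge leaving the tree is 2 8 (12); add 8.
Step 7: cheapest edge leaving the tree is 1 5 (15); add 1.
Step 8: cheapest edge leaving the tree is 1 4 (10); add 4.
The 4th edge added is 3 7.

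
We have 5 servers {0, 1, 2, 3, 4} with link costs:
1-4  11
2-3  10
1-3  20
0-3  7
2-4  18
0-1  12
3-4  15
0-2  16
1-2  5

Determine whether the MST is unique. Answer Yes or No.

Kruskal's algorithm — process edges by increasing weight (ties by edge label):
1-2 (5): add. Components now {0} {1,2} {3} {4}
0-3 (7): add. Components now {0,3} {1,2} {4}
2-3 (10): add. Components now {0,1,2,3} {4}
1-4 (11): add. Components now {0,1,2,3,4}
Every non-tree edge has weight strictly greater than the heaviest edge on the tree path between its endpoints, so the MST is unique.

Yes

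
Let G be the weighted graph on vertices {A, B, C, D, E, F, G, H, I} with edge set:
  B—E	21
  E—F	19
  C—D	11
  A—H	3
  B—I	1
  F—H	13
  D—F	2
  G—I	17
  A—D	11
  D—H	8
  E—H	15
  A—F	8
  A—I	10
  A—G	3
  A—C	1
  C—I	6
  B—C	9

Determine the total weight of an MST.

39

Grow the tree from D using Prim:
Step 1: cheapest edge leaving the tree is D—F (2); add F.
Step 2: cheapest edge leaving the tree is A—F (8); add A.
Step 3: cheapest edge leaving the tree is A—C (1); add C.
Step 4: cheapest edge leaving the tree is A—G (3); add G.
Step 5: cheapest edge leaving the tree is A—H (3); add H.
Step 6: cheapest edge leaving the tree is C—I (6); add I.
Step 7: cheapest edge leaving the tree is B—I (1); add B.
Step 8: cheapest edge leaving the tree is E—H (15); add E.
MST edges: D—F, A—F, A—C, A—G, A—H, C—I, B—I, E—H; total weight 2+8+1+3+3+6+1+15 = 39.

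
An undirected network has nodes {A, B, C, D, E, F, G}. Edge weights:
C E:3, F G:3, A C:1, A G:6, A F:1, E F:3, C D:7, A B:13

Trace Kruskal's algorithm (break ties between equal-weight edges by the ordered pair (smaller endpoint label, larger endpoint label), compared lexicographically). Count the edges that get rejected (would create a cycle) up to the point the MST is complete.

2

Kruskal: consider edges lightest-first.
A C (1): add — endpoints in different components.
A F (1): add — endpoints in different components.
C E (3): add — endpoints in different components.
E F (3): skip — E and F already connected.
F G (3): add — endpoints in different components.
A G (6): skip — A and G already connected.
C D (7): add — endpoints in different components.
A B (13): add — endpoints in different components.
Edges rejected before the tree was complete: 2.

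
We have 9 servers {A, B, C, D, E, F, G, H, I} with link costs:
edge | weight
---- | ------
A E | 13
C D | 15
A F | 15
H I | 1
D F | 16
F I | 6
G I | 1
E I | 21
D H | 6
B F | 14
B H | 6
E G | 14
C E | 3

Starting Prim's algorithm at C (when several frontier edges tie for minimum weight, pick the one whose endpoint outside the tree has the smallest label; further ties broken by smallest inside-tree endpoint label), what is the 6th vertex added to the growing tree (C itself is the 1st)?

H

Grow the tree from C using Prim:
Step 1: frontier [C E 3, C D 15] → take C E (3); add E.
Step 2: frontier [C D 15, A E 13, E G 14, E I 21] → take A E (13); add A.
Step 3: frontier [A F 15, C D 15, E G 14, E I 21] → take E G (14); add G.
Step 4: frontier [A F 15, C D 15, E I 21, G I 1] → take G I (1); add I.
Step 5: frontier [A F 15, C D 15, H I 1, F I 6] → take H I (1); add H.
Step 6: frontier [A F 15, C D 15, B H 6, D H 6, F I 6] → take B H (6); add B.
Step 7: frontier [A F 15, B F 14, C D 15, D H 6, F I 6] → take D H (6); add D.
Step 8: frontier [A F 15, B F 14, D F 16, F I 6] → take F I (6); add F.
Vertex order: C, E, A, G, I, H, B, D, F. The 6th vertex is H.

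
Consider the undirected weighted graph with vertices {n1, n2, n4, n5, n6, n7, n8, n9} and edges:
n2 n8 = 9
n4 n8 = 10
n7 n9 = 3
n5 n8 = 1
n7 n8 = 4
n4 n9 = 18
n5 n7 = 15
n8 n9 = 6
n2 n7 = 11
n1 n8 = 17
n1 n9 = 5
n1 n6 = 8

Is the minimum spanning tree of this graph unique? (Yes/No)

Kruskal: consider edges lightest-first.
n5 n8 (1): add — endpoints in different components.
n7 n9 (3): add — endpoints in different components.
n7 n8 (4): add — endpoints in different components.
n1 n9 (5): add — endpoints in different components.
n8 n9 (6): skip — n8 and n9 already connected.
n1 n6 (8): add — endpoints in different components.
n2 n8 (9): add — endpoints in different components.
n4 n8 (10): add — endpoints in different components.
Every non-tree edge has weight strictly greater than the heaviest edge on the tree path between its endpoints, so the MST is unique.

Yes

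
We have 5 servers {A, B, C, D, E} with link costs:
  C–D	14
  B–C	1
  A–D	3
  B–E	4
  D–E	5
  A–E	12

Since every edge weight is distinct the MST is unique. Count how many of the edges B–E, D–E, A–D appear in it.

3

Kruskal: consider edges lightest-first.
B–C (1): add — endpoints in different components.
A–D (3): add — endpoints in different components.
B–E (4): add — endpoints in different components.
D–E (5): add — endpoints in different components.
MST edge set: {B–C, A–D, B–E, D–E}.
Of the listed edges, {B–E, D–E, A–D} are in the MST → 3.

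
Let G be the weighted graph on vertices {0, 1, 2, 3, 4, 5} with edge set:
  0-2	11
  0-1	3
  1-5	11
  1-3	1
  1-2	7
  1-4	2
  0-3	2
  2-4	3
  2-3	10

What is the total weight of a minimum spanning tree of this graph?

19

Grow the tree from 4 using Prim:
Step 1: frontier [1-4 2, 2-4 3] → take 1-4 (2); add 1.
Step 2: frontier [1-3 1, 0-1 3, 1-2 7, 1-5 11, 2-4 3] → take 1-3 (1); add 3.
Step 3: frontier [0-1 3, 1-2 7, 1-5 11, 0-3 2, 2-3 10, 2-4 3] → take 0-3 (2); add 0.
Step 4: frontier [0-2 11, 1-2 7, 1-5 11, 2-3 10, 2-4 3] → take 2-4 (3); add 2.
Step 5: frontier [1-5 11] → take 1-5 (11); add 5.
MST edges: 1-4, 1-3, 0-3, 2-4, 1-5; total weight 2+1+2+3+11 = 19.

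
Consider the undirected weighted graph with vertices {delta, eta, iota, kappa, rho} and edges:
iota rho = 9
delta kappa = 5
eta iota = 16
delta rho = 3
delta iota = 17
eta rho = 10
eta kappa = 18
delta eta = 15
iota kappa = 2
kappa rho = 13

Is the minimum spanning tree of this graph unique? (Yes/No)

Kruskal's algorithm — process edges by increasing weight (ties by edge label):
iota kappa (2): add — endpoints in different components.
delta rho (3): add — endpoints in different components.
delta kappa (5): add — endpoints in different components.
iota rho (9): skip — iota and rho already connected.
eta rho (10): add — endpoints in different components.
Every non-tree edge has weight strictly greater than the heaviest edge on the tree path between its endpoints, so the MST is unique.

Yes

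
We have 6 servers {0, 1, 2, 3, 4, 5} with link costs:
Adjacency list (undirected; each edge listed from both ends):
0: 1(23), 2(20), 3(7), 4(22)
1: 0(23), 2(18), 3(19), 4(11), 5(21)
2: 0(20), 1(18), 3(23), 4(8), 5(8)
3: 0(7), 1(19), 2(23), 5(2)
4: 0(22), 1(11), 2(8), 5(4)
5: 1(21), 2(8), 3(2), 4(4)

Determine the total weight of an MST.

32

Prim's algorithm from 5:
Step 1: cheapest edge leaving the tree is 3—5 (2); add 3.
Step 2: cheapest edge leaving the tree is 4—5 (4); add 4.
Step 3: cheapest edge leaving the tree is 0—3 (7); add 0.
Step 4: cheapest edge leaving the tree is 2—4 (8); add 2.
Step 5: cheapest edge leaving the tree is 1—4 (11); add 1.
MST edges: 3—5, 4—5, 0—3, 2—4, 1—4; total weight 2+4+7+8+11 = 32.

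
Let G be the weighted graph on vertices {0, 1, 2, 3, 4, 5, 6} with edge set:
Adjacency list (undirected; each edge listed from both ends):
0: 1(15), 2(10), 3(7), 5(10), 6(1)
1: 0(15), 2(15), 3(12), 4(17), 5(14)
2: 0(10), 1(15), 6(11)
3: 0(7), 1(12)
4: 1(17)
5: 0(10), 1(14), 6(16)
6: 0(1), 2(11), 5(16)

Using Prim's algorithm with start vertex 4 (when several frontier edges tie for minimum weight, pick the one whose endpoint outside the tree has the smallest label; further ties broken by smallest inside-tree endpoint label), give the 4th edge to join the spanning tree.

0-6

Grow the tree from 4 using Prim:
Step 1: frontier [1 4 17] → take 1 4 (17); add 1.
Step 2: frontier [1 3 12, 1 5 14, 0 1 15, 1 2 15] → take 1 3 (12); add 3.
Step 3: frontier [1 5 14, 0 1 15, 1 2 15, 0 3 7] → take 0 3 (7); add 0.
Step 4: frontier [0 6 1, 0 2 10, 0 5 10, 1 5 14, 1 2 15] → take 0 6 (1); add 6.
Step 5: frontier [0 2 10, 0 5 10, 1 5 14, 1 2 15, 2 6 11, 5 6 16] → take 0 2 (10); add 2.
Step 6: frontier [0 5 10, 1 5 14, 5 6 16] → take 0 5 (10); add 5.
The 4th edge added is 0 6.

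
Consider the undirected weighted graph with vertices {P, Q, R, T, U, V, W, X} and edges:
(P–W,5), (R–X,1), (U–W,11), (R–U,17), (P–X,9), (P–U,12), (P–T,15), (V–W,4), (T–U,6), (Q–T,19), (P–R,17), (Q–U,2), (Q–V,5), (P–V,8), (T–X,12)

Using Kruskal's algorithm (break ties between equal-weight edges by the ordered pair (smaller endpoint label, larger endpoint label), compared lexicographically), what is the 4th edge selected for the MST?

Sort edges by weight, then run Kruskal:
R–X (1): add — endpoints in different components.
Q–U (2): add — endpoints in different components.
V–W (4): add — endpoints in different components.
P–W (5): add — endpoints in different components.
Q–V (5): add — endpoints in different components.
T–U (6): add — endpoints in different components.
P–V (8): skip — P and V already connected.
P–X (9): add — endpoints in different components.
The 4th edge added is P–W.

P-W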